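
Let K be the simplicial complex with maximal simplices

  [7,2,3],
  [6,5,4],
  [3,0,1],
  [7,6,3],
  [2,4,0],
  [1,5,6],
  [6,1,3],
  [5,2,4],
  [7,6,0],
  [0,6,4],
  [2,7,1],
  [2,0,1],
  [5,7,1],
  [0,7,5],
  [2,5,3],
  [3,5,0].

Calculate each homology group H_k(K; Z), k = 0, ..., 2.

H_0 ≅ Z,  H_1 ≅ Z^2,  H_2 ≅ Z.

Fix the vertex order 0 < 1 < 2 < 3 < 4 < 5 < 6 < 7 and write every simplex with vertices in increasing order. Then dim K = 2 and the simplices of K are:

  0-simplices (8): [0], [1], [2], [3], [4], [5], [6], [7]
  1-simplices (24): (24 of them)
  2-simplices (16): [0,1,2], [0,1,3], [0,2,4], [0,3,5], [0,4,6], [0,5,7], [0,6,7], [1,2,7], [1,3,6], [1,5,6], [1,5,7], [2,3,5], [2,3,7], [2,4,5], [3,6,7], [4,5,6]

so the chain groups are C_0 ≅ Z^8, C_1 ≅ Z^24, C_2 ≅ Z^16.

Boundary ∂_1: C_1 → C_0 is given by ∂[p,q] = [q] − [p]. For instance
  ∂[0,1] = [1] − [0].
This gives a 8×24 integer matrix of rank 7; reducing to Smith normal form yields diagonal entries (1,1,1,1,1,1,1).

∂_2: C_2 → C_1 maps a triangle to the signed sum of its edges. For instance
  ∂[1,5,6] = [5,6] − [1,6] + [1,5],
  ∂[0,6,7] = [6,7] − [0,7] + [0,6].
The resulting 24×16 matrix has rank 15, and its Smith normal form has invariant factors (1,1,1,1,1,1,1,1,1,1,1,1,1,1,1).

Now H_k = ker ∂_k / im ∂_{k+1}, so:

  H_0: rank C_0 − rank ∂_1 = 8 − 7 = 1, and the invariant factors of ∂_1 are all 1, so H_0 ≅ Z.
  H_1: rank ker ∂_1 − rank ∂_2 = (24 − 7) − 15 = 2, and the invariant factors of ∂_2 are all 1, so H_1 ≅ Z^2.
  H_2: rank ker ∂_2 − rank ∂_3 = (16 − 15) − 0 = 1, and there is no ∂_3, so H_2 ≅ Z.

As a check, the Euler characteristic is 8 − 24 + 16 = 0, which agrees with 1 − 2 + 1 = 0.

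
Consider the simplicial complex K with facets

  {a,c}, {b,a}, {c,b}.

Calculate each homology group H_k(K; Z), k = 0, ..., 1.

Fix the vertex order a < b < c and write every simplex with vertices in increasing order. Then dim K = 1 and the simplices of K are:

  0-simplices (3): a, b, c
  1-simplices (3): ab, ac, bc

Hence C_0 ≅ Z^3, C_1 ≅ Z^3.

The boundary map ∂_1: C_1 → C_0 sends each edge [p,q] (with p < q) to q − p. For instance
  ∂ab = b − a.
As a 3×3 matrix over Z this has rank 2, with invariant factors (1,1).

Computing H_k = (kernel of ∂_k) / (image of ∂_{k+1}):

  H_0: rank C_0 − rank ∂_1 = 3 − 2 = 1, and the invariant factors of ∂_1 are all 1, so H_0 ≅ Z.
  H_1: rank ker ∂_1 − rank ∂_2 = (3 − 2) − 0 = 1, and there is no ∂_2, so H_1 ≅ Z.

H_0 = Z,  H_1 = Z.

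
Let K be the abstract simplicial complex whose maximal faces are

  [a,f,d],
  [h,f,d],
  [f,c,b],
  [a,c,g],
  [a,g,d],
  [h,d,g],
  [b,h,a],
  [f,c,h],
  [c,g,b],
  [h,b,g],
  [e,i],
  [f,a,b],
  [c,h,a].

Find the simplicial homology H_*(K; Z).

Order the vertices as a < b < c < d < e < f < g < h < i. Listing each simplex with vertices in this order, K has dimension 2 with simplices:

  0-simplices (9): a, b, c, d, e, f, g, h, i
  1-simplices (19): ab, ac, ad, af, ag, ah, bc, bf, bg, bh, cf, cg, ch, df, dg, dh, ei, fh, gh
  2-simplices (12): abf, abh, acg, ach, adf, adg, bcf, bcg, bgh, cfh, dfh, dgh

Hence C_0 ≅ Z^9, C_1 ≅ Z^19, C_2 ≅ Z^12.

∂_1: C_1 → C_0 is given by ∂[p,q] = [q] − [p]. For instance
  ∂ah = h − a.
This gives a 9×19 integer matrix of rank 7; reducing to Smith normal form yields diagonal entries (1,1,1,1,1,1,1).

∂_2: C_2 → C_1 maps a triangle to the signed sum of its edges. For instance
  ∂adf = df − af + ad,
  ∂ach = ch − ah + ac.
As a 19×12 matrix over Z this has rank 12, with invariant factors (1,1,1,1,1,1,1,1,1,1,1,2).

From H_k ≅ ker(∂_k) / im(∂_{k+1}) we obtain:

  H_0: rank C_0 − rank ∂_1 = 9 − 7 = 2, and the invariant factors of ∂_1 are all 1, so H_0 ≅ Z^2.
  H_1: rank ker ∂_1 − rank ∂_2 = (19 − 7) − 12 = 0, and ∂_2 has invariant factor 2 > 1, so H_1 ≅ Z/2Z.
  H_2: rank ker ∂_2 − rank ∂_3 = (12 − 12) − 0 = 0, and there is no ∂_3, so H_2 ≅ 0.

H_0 ≅ Z^2,  H_1 ≅ Z/2Z,  H_2 = 0.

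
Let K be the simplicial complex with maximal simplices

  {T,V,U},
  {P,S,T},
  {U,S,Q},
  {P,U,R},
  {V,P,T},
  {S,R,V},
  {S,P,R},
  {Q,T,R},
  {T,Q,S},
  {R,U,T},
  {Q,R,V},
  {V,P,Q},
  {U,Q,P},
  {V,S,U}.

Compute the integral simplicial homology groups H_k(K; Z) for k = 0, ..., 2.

Order the vertices as P < Q < R < S < T < U < V. Listing each simplex with vertices in this order, K has dimension 2 with simplices:

  0-simplices (7): P, Q, R, S, T, U, V
  1-simplices (21): PQ, PR, PS, PT, PU, PV, QR, QS, QT, QU, QV, RS, RT, RU, RV, ST, SU, SV, TU, TV, UV
  2-simplices (14): PQU, PQV, PRS, PRU, PST, PTV, QRT, QRV, QST, QSU, RSV, RTU, SUV, TUV

giving chain groups C_0 ≅ Z^7, C_1 ≅ Z^21, C_2 ≅ Z^14.

Boundary ∂_1: C_1 → C_0 sends each edge [p,q] (with p < q) to q − p. For instance
  ∂ST = T − S.
As a 7×21 matrix over Z this has rank 6, with invariant factors (1,1,1,1,1,1).

∂_2: C_2 → C_1 maps a triangle to the signed sum of its edges. For instance
  ∂PQV = QV − PV + PQ,
  ∂PRU = RU − PU + PR.
The 21×14 boundary matrix has rank 13 and Smith normal form diag(1,1,1,1,1,1,1,1,1,1,1,1,1).

From H_k ≅ ker(∂_k) / im(∂_{k+1}) we obtain:

  H_0: rank C_0 − rank ∂_1 = 7 − 6 = 1, and the invariant factors of ∂_1 are all 1, so H_0 = Z.
  H_1: rank ker ∂_1 − rank ∂_2 = (21 − 6) − 13 = 2, and the invariant factors of ∂_2 are all 1, so H_1 = Z^2.
  H_2: rank ker ∂_2 − rank ∂_3 = (14 − 13) − 0 = 1, and there is no ∂_3, so H_2 = Z.

As a check, the Euler characteristic is 7 − 21 + 14 = 0, which agrees with 1 − 2 + 1 = 0.

H_0 = Z,  H_1 = Z^2,  H_2 = Z.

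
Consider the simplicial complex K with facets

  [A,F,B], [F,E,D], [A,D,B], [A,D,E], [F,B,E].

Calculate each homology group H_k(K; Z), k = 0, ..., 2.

Fix the vertex order A < B < D < E < F and write every simplex with vertices in increasing order. Then dim K = 2 and the simplices of K are:

  0-simplices (5): A, B, D, E, F
  1-simplices (10): AB, AD, AE, AF, BD, BE, BF, DE, DF, EF
  2-simplices (5): ABD, ABF, ADE, BEF, DEF

so the chain groups are C_0 ≅ Z^5, C_1 ≅ Z^10, C_2 ≅ Z^5.

Boundary ∂_1: C_1 → C_0 sends each edge [p,q] (with p < q) to q − p.
As a 5×10 matrix over Z this has rank 4, with invariant factors (1,1,1,1).

The boundary map ∂_2: C_2 → C_1 acts by ∂[p,q,r] = [q,r] − [p,r] + [p,q]. For instance
  ∂ABD = BD − AD + AB,
  ∂BEF = EF − BF + BE.
As a 10×5 matrix over Z this has rank 5, with invariant factors (1,1,1,1,1).

Computing H_k = (kernel of ∂_k) / (image of ∂_{k+1}):

  H_0: rank C_0 − rank ∂_1 = 5 − 4 = 1, and the invariant factors of ∂_1 are all 1, so H_0 ≅ Z.
  H_1: rank ker ∂_1 − rank ∂_2 = (10 − 4) − 5 = 1, and the invariant factors of ∂_2 are all 1, so H_1 ≅ Z.
  H_2: rank ker ∂_2 − rank ∂_3 = (5 − 5) − 0 = 0, and there is no ∂_3, so H_2 ≅ 0.

H_0 ≅ Z,  H_1 ≅ Z,  H_2 = 0.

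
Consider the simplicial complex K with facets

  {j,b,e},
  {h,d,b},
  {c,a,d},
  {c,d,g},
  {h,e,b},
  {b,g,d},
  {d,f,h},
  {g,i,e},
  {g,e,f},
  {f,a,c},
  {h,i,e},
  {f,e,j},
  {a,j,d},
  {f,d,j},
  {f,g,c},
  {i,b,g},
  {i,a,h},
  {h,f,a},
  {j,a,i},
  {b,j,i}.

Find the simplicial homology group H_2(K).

H_2 ≅ 0.

K has 10 vertices, 30 edges, 20 triangles.
rank ∂_2 = 20, rank ∂_3 = 0 ⇒ b_2 = 20 − 20 − 0 = 0. So H_2 = 0.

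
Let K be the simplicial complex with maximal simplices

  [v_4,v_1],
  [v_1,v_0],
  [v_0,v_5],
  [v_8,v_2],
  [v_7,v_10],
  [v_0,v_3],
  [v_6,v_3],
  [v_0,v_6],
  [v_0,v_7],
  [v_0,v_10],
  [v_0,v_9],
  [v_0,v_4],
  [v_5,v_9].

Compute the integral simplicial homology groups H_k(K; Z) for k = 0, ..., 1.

H_0 = Z^2,  H_1 = Z^4.

Order the vertices as v_0 < v_1 < v_2 < v_3 < v_4 < v_5 < v_6 < v_7 < v_8 < v_9 < v_10. Listing each simplex with vertices in this order, K has dimension 1 with simplices:

  0-simplices (11): [v_0], [v_1], [v_2], [v_3], [v_4], [v_5], [v_6], [v_7], [v_8], [v_9], [v_10]
  1-simplices (13): [v_0,v_1], [v_0,v_3], [v_0,v_4], [v_0,v_5], [v_0,v_6], [v_0,v_7], [v_0,v_9], [v_0,v_10], [v_1,v_4], [v_2,v_8], [v_3,v_6], [v_5,v_9], [v_7,v_10]

Hence C_0 ≅ Z^11, C_1 ≅ Z^13.

Boundary ∂_1: C_1 → C_0 sends each edge [p,q] (with p < q) to q − p.
The 11×13 boundary matrix has rank 9 and Smith normal form diag(1,1,1,1,1,1,1,1,1).

Computing H_k = (kernel of ∂_k) / (image of ∂_{k+1}):

  H_0: rank C_0 − rank ∂_1 = 11 − 9 = 2, and the invariant factors of ∂_1 are all 1, so H_0 ≅ Z^2.
  H_1: rank ker ∂_1 − rank ∂_2 = (13 − 9) − 0 = 4, and there is no ∂_2, so H_1 ≅ Z^4.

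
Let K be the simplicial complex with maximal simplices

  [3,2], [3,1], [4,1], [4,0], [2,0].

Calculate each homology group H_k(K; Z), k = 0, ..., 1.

Take the total order 0 < 1 < 2 < 3 < 4 on the vertex set. Then K (dimension 1) consists of the simplices:

  0-simplices (5): [0], [1], [2], [3], [4]
  1-simplices (5): [0,2], [0,4], [1,3], [1,4], [2,3]

Hence C_0 ≅ Z^5, C_1 ≅ Z^5.

Boundary ∂_1: C_1 → C_0 is given by ∂[p,q] = [q] − [p]. For instance
  ∂[1,4] = [4] − [1].
This gives a 5×5 integer matrix of rank 4; reducing to Smith normal form yields diagonal entries (1,1,1,1).

Now H_k = ker ∂_k / im ∂_{k+1}, so:

  H_0: rank C_0 − rank ∂_1 = 5 − 4 = 1, and the invariant factors of ∂_1 are all 1, so H_0 ≅ Z.
  H_1: rank ker ∂_1 − rank ∂_2 = (5 − 4) − 0 = 1, and there is no ∂_2, so H_1 ≅ Z.

As a check, the Euler characteristic is 5 − 5 = 0, which agrees with 1 − 1 = 0.
(K is a triangulation of the circle S^1.)

H_0 = Z,  H_1 = Z.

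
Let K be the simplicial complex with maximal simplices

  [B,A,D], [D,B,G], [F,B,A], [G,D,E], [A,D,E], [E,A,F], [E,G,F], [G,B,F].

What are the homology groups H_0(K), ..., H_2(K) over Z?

Fix the vertex order A < B < D < E < F < G and write every simplex with vertices in increasing order. Then dim K = 2 and the simplices of K are:

  0-simplices (6): A, B, D, E, F, G
  1-simplices (12): AB, AD, AE, AF, BD, BF, BG, DE, DG, EF, EG, FG
  2-simplices (8): ABD, ABF, ADE, AEF, BDG, BFG, DEG, EFG

Hence C_0 ≅ Z^6, C_1 ≅ Z^12, C_2 ≅ Z^8.

Boundary ∂_1: C_1 → C_0 maps an edge to its endpoints' difference, ∂[p,q] = q − p. For instance
  ∂DG = G − D.
The resulting 6×12 matrix has rank 5, and its Smith normal form has invariant factors (1,1,1,1,1).

Boundary ∂_2: C_2 → C_1 maps a triangle to the signed sum of its edges. For instance
  ∂BDG = DG − BG + BD,
  ∂AEF = EF − AF + AE.
As a 12×8 matrix over Z this has rank 7, with invariant factors (1,1,1,1,1,1,1).

From H_k ≅ ker(∂_k) / im(∂_{k+1}) we obtain:

  H_0: rank C_0 − rank ∂_1 = 6 − 5 = 1, and the invariant factors of ∂_1 are all 1, so H_0 = Z.
  H_1: rank ker ∂_1 − rank ∂_2 = (12 − 5) − 7 = 0, and the invariant factors of ∂_2 are all 1, so H_1 = 0.
  H_2: rank ker ∂_2 − rank ∂_3 = (8 − 7) − 0 = 1, and there is no ∂_3, so H_2 = Z.

As a check, the Euler characteristic is 6 − 12 + 8 = 2, which agrees with 1 − 0 + 1 = 2.
(K is a triangulation of the 2-sphere S^2.)

H_0 = Z,  H_1 = 0,  H_2 = Z.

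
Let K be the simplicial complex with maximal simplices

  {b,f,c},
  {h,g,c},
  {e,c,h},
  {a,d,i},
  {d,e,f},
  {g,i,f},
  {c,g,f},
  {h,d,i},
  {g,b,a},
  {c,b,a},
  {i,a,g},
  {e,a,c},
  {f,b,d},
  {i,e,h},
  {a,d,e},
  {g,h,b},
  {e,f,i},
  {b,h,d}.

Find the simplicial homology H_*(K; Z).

Order the vertices as a < b < c < d < e < f < g < h < i. Listing each simplex with vertices in this order, K has dimension 2 with simplices:

  0-simplices (9): a, b, c, d, e, f, g, h, i
  1-simplices (27): ab, ac, ad, ae, ag, ai, bc, bd, bf, bg, bh, ce, cf, cg, ch, de, df, dh, di, ef, eh, ei, fg, fi, gh, gi, hi
  2-simplices (18): abc, abg, ace, ade, adi, agi, bcf, bdf, bdh, bgh, ceh, cfg, cgh, def, dhi, efi, ehi, fgi

Hence C_0 ≅ Z^9, C_1 ≅ Z^27, C_2 ≅ Z^18.

The boundary map ∂_1: C_1 → C_0 is given by ∂[p,q] = [q] − [p].
The 9×27 boundary matrix has rank 8 and Smith normal form diag(1,1,1,1,1,1,1,1).

Boundary ∂_2: C_2 → C_1 sends each 2-simplex [p,q,r] to [q,r] − [p,r] + [p,q]. For instance
  ∂agi = gi − ai + ag,
  ∂fgi = gi − fi + fg.
The 27×18 boundary matrix has rank 18 and Smith normal form diag(1,1,1,1,1,1,1,1,1,1,1,1,1,1,1,1,1,2).

From H_k ≅ ker(∂_k) / im(∂_{k+1}) we obtain:

  H_0: rank C_0 − rank ∂_1 = 9 − 8 = 1, and the invariant factors of ∂_1 are all 1, so H_0 = Z.
  H_1: rank ker ∂_1 − rank ∂_2 = (27 − 8) − 18 = 1, and ∂_2 has invariant factor 2 > 1, so H_1 = Z ⊕ Z/2.
  H_2: rank ker ∂_2 − rank ∂_3 = (18 − 18) − 0 = 0, and there is no ∂_3, so H_2 = 0.

(K is a triangulation of the Klein bottle.)

H_0 = Z,  H_1 = Z ⊕ Z/2,  H_2 = 0.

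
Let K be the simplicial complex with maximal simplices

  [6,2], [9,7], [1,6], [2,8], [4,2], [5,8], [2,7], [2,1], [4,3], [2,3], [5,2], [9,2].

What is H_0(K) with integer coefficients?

H_0 = Z.

Take the total order 1 < 2 < 3 < 4 < 5 < 6 < 7 < 8 < 9 on the vertex set. Then K (dimension 1) consists of the simplices:

  0-simplices (9): [1], [2], [3], [4], [5], [6], [7], [8], [9]
  1-simplices (12): [1,2], [1,6], [2,3], [2,4], [2,5], [2,6], [2,7], [2,8], [2,9], [3,4], [5,8], [7,9]

giving chain groups C_0 ≅ Z^9, C_1 ≅ Z^12.

The boundary map ∂_1: C_1 → C_0 maps an edge to its endpoints' difference, ∂[p,q] = q − p.
As a 9×12 matrix over Z this has rank 8, with invariant factors (1,1,1,1,1,1,1,1).

Reading off H_k = ker ∂_k / im ∂_{k+1}:

  H_0: rank C_0 − rank ∂_1 = 9 − 8 = 1, and the invariant factors of ∂_1 are all 1, so H_0 ≅ Z.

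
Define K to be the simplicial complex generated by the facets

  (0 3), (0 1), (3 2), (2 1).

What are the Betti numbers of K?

b_0 = 1, b_1 = 1.

We work with the vertex ordering 0 < 1 < 2 < 3. The simplices of K, each written with vertices in increasing order, are:

  0-simplices (4): [0], [1], [2], [3]
  1-simplices (4): [0,1], [0,3], [1,2], [2,3]

so the chain groups are C_0 ≅ Z^4, C_1 ≅ Z^4.

∂_1: C_1 → C_0 maps an edge to its endpoints' difference, ∂[p,q] = q − p.
The resulting 4×4 matrix has rank 3, and its Smith normal form has invariant factors (1,1,1).

Computing H_k = (kernel of ∂_k) / (image of ∂_{k+1}):

  H_0: rank C_0 − rank ∂_1 = 4 − 3 = 1, and the invariant factors of ∂_1 are all 1, so H_0 = Z.
  H_1: rank ker ∂_1 − rank ∂_2 = (4 − 3) − 0 = 1, and there is no ∂_2, so H_1 = Z.

As a check, the Euler characteristic is 4 − 4 = 0, which agrees with 1 − 1 = 0.

Hence the Betti numbers are b_0 = 1, b_1 = 1.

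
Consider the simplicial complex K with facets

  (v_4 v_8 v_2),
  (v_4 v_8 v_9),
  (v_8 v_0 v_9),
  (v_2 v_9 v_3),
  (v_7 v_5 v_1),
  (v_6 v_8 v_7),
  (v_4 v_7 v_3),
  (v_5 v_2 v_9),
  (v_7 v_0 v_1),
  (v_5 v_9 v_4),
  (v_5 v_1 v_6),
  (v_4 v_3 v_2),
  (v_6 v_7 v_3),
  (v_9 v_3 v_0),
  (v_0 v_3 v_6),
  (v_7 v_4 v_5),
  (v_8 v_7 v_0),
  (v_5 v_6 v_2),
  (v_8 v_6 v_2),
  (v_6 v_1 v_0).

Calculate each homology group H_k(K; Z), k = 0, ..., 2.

H_0 = Z,  H_1 = Z ⊕ Z/2,  H_2 = 0.

We work with the vertex ordering v_0 < v_1 < v_2 < v_3 < v_4 < v_5 < v_6 < v_7 < v_8 < v_9. The simplices of K, each written with vertices in increasing order, are:

  0-simplices (10): [v_0], [v_1], [v_2], [v_3], [v_4], [v_5], [v_6], [v_7], [v_8], [v_9]
  1-simplices (30): (30 of them)
  2-simplices (20): (20 of them)

giving chain groups C_0 ≅ Z^10, C_1 ≅ Z^30, C_2 ≅ Z^20.

The boundary map ∂_1: C_1 → C_0 sends each edge [p,q] (with p < q) to q − p.
As a 10×30 matrix over Z this has rank 9, with invariant factors (1,1,1,1,1,1,1,1,1).

The boundary map ∂_2: C_2 → C_1 sends each 2-simplex [p,q,r] to [q,r] − [p,r] + [p,q]. For instance
  ∂[v_3,v_4,v_7] = [v_4,v_7] − [v_3,v_7] + [v_3,v_4],
  ∂[v_0,v_3,v_9] = [v_3,v_9] − [v_0,v_9] + [v_0,v_3].
As a 30×20 matrix over Z this has rank 20, with invariant factors (1,1,1,1,1,1,1,1,1,1,1,1,1,1,1,1,1,1,1,2).

Now H_k = ker ∂_k / im ∂_{k+1}, so:

  H_0: rank C_0 − rank ∂_1 = 10 − 9 = 1, and the invariant factors of ∂_1 are all 1, so H_0 = Z.
  H_1: rank ker ∂_1 − rank ∂_2 = (30 − 9) − 20 = 1, and ∂_2 has invariant factor 2 > 1, so H_1 = Z ⊕ Z/2.
  H_2: rank ker ∂_2 − rank ∂_3 = (20 − 20) − 0 = 0, and there is no ∂_3, so H_2 = 0.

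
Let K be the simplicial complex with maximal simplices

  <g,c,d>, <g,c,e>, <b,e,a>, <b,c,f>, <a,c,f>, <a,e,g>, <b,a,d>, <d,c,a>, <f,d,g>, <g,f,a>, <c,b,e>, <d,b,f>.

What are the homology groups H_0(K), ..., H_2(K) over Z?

H_0 ≅ Z,  H_1 ≅ Z_2,  H_2 = 0.

K has 7 vertices, 18 edges, 12 triangles.
rank ∂_0 = 0, rank ∂_1 = 6 ⇒ b_0 = 7 − 0 − 6 = 1; all invariant factors of ∂_1 are 1 so no torsion. So H_0 ≅ Z.
rank ∂_1 = 6, rank ∂_2 = 12 ⇒ b_1 = 18 − 6 − 12 = 0; ∂_2 has invariant factor(s) [2] giving torsion. So H_1 ≅ Z_2.
rank ∂_2 = 12, rank ∂_3 = 0 ⇒ b_2 = 12 − 12 − 0 = 0. So H_2 ≅ 0.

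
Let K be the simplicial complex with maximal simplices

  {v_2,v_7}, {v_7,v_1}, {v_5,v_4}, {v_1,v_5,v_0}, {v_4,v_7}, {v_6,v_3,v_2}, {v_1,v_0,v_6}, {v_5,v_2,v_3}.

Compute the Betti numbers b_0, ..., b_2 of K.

Fix the vertex order v_0 < v_1 < v_2 < v_3 < v_4 < v_5 < v_6 < v_7 and write every simplex with vertices in increasing order. Then dim K = 2 and the simplices of K are:

  0-simplices (8): [v_0], [v_1], [v_2], [v_3], [v_4], [v_5], [v_6], [v_7]
  1-simplices (14): [v_0,v_1], [v_0,v_5], [v_0,v_6], [v_1,v_5], [v_1,v_6], [v_1,v_7], [v_2,v_3], [v_2,v_5], [v_2,v_6], [v_2,v_7], [v_3,v_5], [v_3,v_6], [v_4,v_5], [v_4,v_7]
  2-simplices (4): [v_0,v_1,v_5], [v_0,v_1,v_6], [v_2,v_3,v_5], [v_2,v_3,v_6]

so the chain groups are C_0 ≅ Z^8, C_1 ≅ Z^14, C_2 ≅ Z^4.

Boundary ∂_1: C_1 → C_0 maps an edge to its endpoints' difference, ∂[p,q] = q − p. For instance
  ∂[v_4,v_5] = [v_5] − [v_4].
The 8×14 boundary matrix has rank 7 and Smith normal form diag(1,1,1,1,1,1,1).

∂_2: C_2 → C_1 acts by ∂[p,q,r] = [q,r] − [p,r] + [p,q]. For instance
  ∂[v_2,v_3,v_6] = [v_3,v_6] − [v_2,v_6] + [v_2,v_3],
  ∂[v_0,v_1,v_6] = [v_1,v_6] − [v_0,v_6] + [v_0,v_1].
The 14×4 boundary matrix has rank 4 and Smith normal form diag(1,1,1,1).

From H_k ≅ ker(∂_k) / im(∂_{k+1}) we obtain:

  H_0: rank C_0 − rank ∂_1 = 8 − 7 = 1, and the invariant factors of ∂_1 are all 1, so H_0 ≅ Z.
  H_1: rank ker ∂_1 − rank ∂_2 = (14 − 7) − 4 = 3, and the invariant factors of ∂_2 are all 1, so H_1 ≅ Z^3.
  H_2: rank ker ∂_2 − rank ∂_3 = (4 − 4) − 0 = 0, and there is no ∂_3, so H_2 ≅ 0.

Hence the Betti numbers are b_0 = 1, b_1 = 3, b_2 = 0.

b_0 = 1, b_1 = 3, b_2 = 0.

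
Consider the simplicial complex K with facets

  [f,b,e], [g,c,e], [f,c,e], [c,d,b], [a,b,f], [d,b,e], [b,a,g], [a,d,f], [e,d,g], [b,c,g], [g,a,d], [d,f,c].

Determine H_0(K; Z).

Fix the vertex order a < b < c < d < e < f < g and write every simplex with vertices in increasing order. Then dim K = 2 and the simplices of K are:

  0-simplices (7): a, b, c, d, e, f, g
  1-simplices (18): ab, ad, af, ag, bc, bd, be, bf, bg, cd, ce, cf, cg, de, df, dg, ef, eg
  2-simplices (12): abf, abg, adf, adg, bcd, bcg, bde, bef, cdf, cef, ceg, deg

giving chain groups C_0 ≅ Z^7, C_1 ≅ Z^18, C_2 ≅ Z^12.

∂_1: C_1 → C_0 sends each edge [p,q] (with p < q) to q − p.
As a 7×18 matrix over Z this has rank 6, with invariant factors (1,1,1,1,1,1).

∂_2: C_2 → C_1 acts by ∂[p,q,r] = [q,r] − [p,r] + [p,q]. For instance
  ∂bef = ef − bf + be,
  ∂cef = ef − cf + ce.
The 18×12 boundary matrix has rank 12 and Smith normal form diag(1,1,1,1,1,1,1,1,1,1,1,2).

Computing H_k = (kernel of ∂_k) / (image of ∂_{k+1}):

  H_0: rank C_0 − rank ∂_1 = 7 − 6 = 1, and the invariant factors of ∂_1 are all 1, so H_0 = Z.

H_0 = Z.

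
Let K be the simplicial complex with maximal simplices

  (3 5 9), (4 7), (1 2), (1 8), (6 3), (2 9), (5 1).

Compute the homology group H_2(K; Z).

H_2 = 0.

K has 9 vertices, 9 edges, 1 triangle.
rank ∂_2 = 1, rank ∂_3 = 0 ⇒ b_2 = 1 − 1 − 0 = 0. So H_2 = 0.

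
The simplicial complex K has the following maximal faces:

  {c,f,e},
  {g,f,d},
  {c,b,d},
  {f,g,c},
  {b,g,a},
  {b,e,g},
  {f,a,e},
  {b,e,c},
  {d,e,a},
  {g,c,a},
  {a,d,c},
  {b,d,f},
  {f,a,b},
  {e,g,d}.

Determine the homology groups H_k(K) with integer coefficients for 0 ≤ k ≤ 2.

Fix the vertex order a < b < c < d < e < f < g and write every simplex with vertices in increasing order. Then dim K = 2 and the simplices of K are:

  0-simplices (7): a, b, c, d, e, f, g
  1-simplices (21): ab, ac, ad, ae, af, ag, bc, bd, be, bf, bg, cd, ce, cf, cg, de, df, dg, ef, eg, fg
  2-simplices (14): abf, abg, acd, acg, ade, aef, bcd, bce, bdf, beg, cef, cfg, deg, dfg

so the chain groups are C_0 ≅ Z^7, C_1 ≅ Z^21, C_2 ≅ Z^14.

Boundary ∂_1: C_1 → C_0 maps an edge to its endpoints' difference, ∂[p,q] = q − p. For instance
  ∂ad = d − a.
The resulting 7×21 matrix has rank 6, and its Smith normal form has invariant factors (1,1,1,1,1,1).

The boundary map ∂_2: C_2 → C_1 acts by ∂[p,q,r] = [q,r] − [p,r] + [p,q]. For instance
  ∂deg = eg − dg + de,
  ∂abf = bf − af + ab.
As a 21×14 matrix over Z this has rank 13, with invariant factors (1,1,1,1,1,1,1,1,1,1,1,1,1).

From H_k ≅ ker(∂_k) / im(∂_{k+1}) we obtain:

  H_0: rank C_0 − rank ∂_1 = 7 − 6 = 1, and the invariant factors of ∂_1 are all 1, so H_0 ≅ Z.
  H_1: rank ker ∂_1 − rank ∂_2 = (21 − 6) − 13 = 2, and the invariant factors of ∂_2 are all 1, so H_1 ≅ Z^2.
  H_2: rank ker ∂_2 − rank ∂_3 = (14 − 13) − 0 = 1, and there is no ∂_3, so H_2 ≅ Z.

H_0 = Z,  H_1 = Z^2,  H_2 = Z.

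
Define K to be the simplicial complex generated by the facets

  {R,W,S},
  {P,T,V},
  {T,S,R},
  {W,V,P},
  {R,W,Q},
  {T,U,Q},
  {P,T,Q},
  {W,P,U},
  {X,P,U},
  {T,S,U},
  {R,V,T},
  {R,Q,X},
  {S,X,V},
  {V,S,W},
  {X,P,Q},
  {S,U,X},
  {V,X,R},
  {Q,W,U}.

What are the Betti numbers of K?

Order the vertices as P < Q < R < S < T < U < V < W < X. Listing each simplex with vertices in this order, K has dimension 2 with simplices:

  0-simplices (9): P, Q, R, S, T, U, V, W, X
  1-simplices (27): PQ, PT, PU, PV, PW, PX, QR, QT, QU, QW, QX, RS, RT, RV, RW, RX, ST, SU, SV, SW, SX, TU, TV, UW, UX, VW, VX
  2-simplices (18): PQT, PQX, PTV, PUW, PUX, PVW, QRW, QRX, QTU, QUW, RST, RSW, RTV, RVX, STU, SUX, SVW, SVX

Hence C_0 ≅ Z^9, C_1 ≅ Z^27, C_2 ≅ Z^18.

Boundary ∂_1: C_1 → C_0 maps an edge to its endpoints' difference, ∂[p,q] = q − p.
As a 9×27 matrix over Z this has rank 8, with invariant factors (1,1,1,1,1,1,1,1).

Boundary ∂_2: C_2 → C_1 acts by ∂[p,q,r] = [q,r] − [p,r] + [p,q]. For instance
  ∂RSW = SW − RW + RS,
  ∂QRX = RX − QX + QR.
The resulting 27×18 matrix has rank 18, and its Smith normal form has invariant factors (1,1,1,1,1,1,1,1,1,1,1,1,1,1,1,1,1,2).

Reading off H_k = ker ∂_k / im ∂_{k+1}:

  H_0: rank C_0 − rank ∂_1 = 9 − 8 = 1, and the invariant factors of ∂_1 are all 1, so H_0 ≅ Z.
  H_1: rank ker ∂_1 − rank ∂_2 = (27 − 8) − 18 = 1, and ∂_2 has invariant factor 2 > 1, so H_1 ≅ Z ⊕ Z/2Z.
  H_2: rank ker ∂_2 − rank ∂_3 = (18 − 18) − 0 = 0, and there is no ∂_3, so H_2 ≅ 0.

As a check, the Euler characteristic is 9 − 27 + 18 = 0, which agrees with 1 − 1 + 0 = 0.

Hence the Betti numbers are b_0 = 1, b_1 = 1, b_2 = 0.

b_0 = 1, b_1 = 1, b_2 = 0.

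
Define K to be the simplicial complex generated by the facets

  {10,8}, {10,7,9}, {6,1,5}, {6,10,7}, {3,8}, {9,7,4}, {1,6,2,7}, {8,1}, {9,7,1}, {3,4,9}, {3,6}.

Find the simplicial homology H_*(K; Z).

We work with the vertex ordering 1 < 2 < 3 < 4 < 5 < 6 < 7 < 8 < 9 < 10. The simplices of K, each written with vertices in increasing order, are:

  0-simplices (10): [1], [2], [3], [4], [5], [6], [7], [8], [9], [10]
  1-simplices (21): [1,2], [1,5], [1,6], [1,7], [1,8], [1,9], [2,6], [2,7], [3,4], [3,6], [3,8], [3,9], [4,7], [4,9], [5,6], [6,7], [6,10], [7,9], [7,10], [8,10], [9,10]
  2-simplices (10): [1,2,6], [1,2,7], [1,5,6], [1,6,7], [1,7,9], [2,6,7], [3,4,9], [4,7,9], [6,7,10], [7,9,10]
  3-simplices (1): [1,2,6,7]

giving chain groups C_0 ≅ Z^10, C_1 ≅ Z^21, C_2 ≅ Z^10, C_3 ≅ Z^1.

Boundary ∂_1: C_1 → C_0 sends each edge [p,q] (with p < q) to q − p.
The resulting 10×21 matrix has rank 9, and its Smith normal form has invariant factors (1,1,1,1,1,1,1,1,1).

The boundary map ∂_2: C_2 → C_1 acts by ∂[p,q,r] = [q,r] − [p,r] + [p,q]. For instance
  ∂[1,6,7] = [6,7] − [1,7] + [1,6],
  ∂[1,5,6] = [5,6] − [1,6] + [1,5].
This gives a 21×10 integer matrix of rank 9; reducing to Smith normal form yields diagonal entries (1,1,1,1,1,1,1,1,1).

∂_3: C_3 → C_2 sends each 3-simplex σ to the alternating sum Σ_i (−1)^i (σ with its i-th vertex removed). For instance
  ∂[1,2,6,7] = [2,6,7] − [1,6,7] + [1,2,7] − [1,2,6].
The 10×1 boundary matrix has rank 1 and Smith normal form diag(1).

Reading off H_k = ker ∂_k / im ∂_{k+1}:

  H_0: rank C_0 − rank ∂_1 = 10 − 9 = 1, and the invariant factors of ∂_1 are all 1, so H_0 = Z.
  H_1: rank ker ∂_1 − rank ∂_2 = (21 − 9) − 9 = 3, and the invariant factors of ∂_2 are all 1, so H_1 = Z^3.
  H_2: rank ker ∂_2 − rank ∂_3 = (10 − 9) − 1 = 0, and the invariant factors of ∂_3 are all 1, so H_2 = 0.
  H_3: rank ker ∂_3 − rank ∂_4 = (1 − 1) − 0 = 0, and there is no ∂_4, so H_3 = 0.

H_0 = Z,  H_1 = Z^3,  H_2 = 0,  H_3 = 0.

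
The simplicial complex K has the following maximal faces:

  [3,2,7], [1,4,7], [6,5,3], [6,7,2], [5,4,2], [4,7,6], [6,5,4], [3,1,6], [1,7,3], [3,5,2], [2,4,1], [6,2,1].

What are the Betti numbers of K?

b_0 = 1, b_1 = 0, b_2 = 0.

Order the vertices as 1 < 2 < 3 < 4 < 5 < 6 < 7. Listing each simplex with vertices in this order, K has dimension 2 with simplices:

  0-simplices (7): [1], [2], [3], [4], [5], [6], [7]
  1-simplices (18): [1,2], [1,3], [1,4], [1,6], [1,7], [2,3], [2,4], [2,5], [2,6], [2,7], [3,5], [3,6], [3,7], [4,5], [4,6], [4,7], [5,6], [6,7]
  2-simplices (12): [1,2,4], [1,2,6], [1,3,6], [1,3,7], [1,4,7], [2,3,5], [2,3,7], [2,4,5], [2,6,7], [3,5,6], [4,5,6], [4,6,7]

giving chain groups C_0 ≅ Z^7, C_1 ≅ Z^18, C_2 ≅ Z^12.

∂_1: C_1 → C_0 maps an edge to its endpoints' difference, ∂[p,q] = q − p. For instance
  ∂[1,4] = [4] − [1].
This gives a 7×18 integer matrix of rank 6; reducing to Smith normal form yields diagonal entries (1,1,1,1,1,1).

Boundary ∂_2: C_2 → C_1 sends each 2-simplex [p,q,r] to [q,r] − [p,r] + [p,q]. For instance
  ∂[1,2,6] = [2,6] − [1,6] + [1,2],
  ∂[2,6,7] = [6,7] − [2,7] + [2,6].
The 18×12 boundary matrix has rank 12 and Smith normal form diag(1,1,1,1,1,1,1,1,1,1,1,2).

Now H_k = ker ∂_k / im ∂_{k+1}, so:

  H_0: rank C_0 − rank ∂_1 = 7 − 6 = 1, and the invariant factors of ∂_1 are all 1, so H_0 = Z.
  H_1: rank ker ∂_1 − rank ∂_2 = (18 − 6) − 12 = 0, and ∂_2 has invariant factor 2 > 1, so H_1 = Z_2.
  H_2: rank ker ∂_2 − rank ∂_3 = (12 − 12) − 0 = 0, and there is no ∂_3, so H_2 = 0.

(K is a triangulation of the real projective plane RP^2.)

Hence the Betti numbers are b_0 = 1, b_1 = 0, b_2 = 0.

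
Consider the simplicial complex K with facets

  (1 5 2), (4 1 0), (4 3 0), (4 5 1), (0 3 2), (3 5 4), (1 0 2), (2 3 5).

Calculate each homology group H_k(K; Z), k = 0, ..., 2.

H_0 ≅ Z,  H_1 = 0,  H_2 ≅ Z.

Take the total order 0 < 1 < 2 < 3 < 4 < 5 on the vertex set. Then K (dimension 2) consists of the simplices:

  0-simplices (6): [0], [1], [2], [3], [4], [5]
  1-simplices (12): [0,1], [0,2], [0,3], [0,4], [1,2], [1,4], [1,5], [2,3], [2,5], [3,4], [3,5], [4,5]
  2-simplices (8): [0,1,2], [0,1,4], [0,2,3], [0,3,4], [1,2,5], [1,4,5], [2,3,5], [3,4,5]

giving chain groups C_0 ≅ Z^6, C_1 ≅ Z^12, C_2 ≅ Z^8.

The boundary map ∂_1: C_1 → C_0 is given by ∂[p,q] = [q] − [p].
As a 6×12 matrix over Z this has rank 5, with invariant factors (1,1,1,1,1).

Boundary ∂_2: C_2 → C_1 acts by ∂[p,q,r] = [q,r] − [p,r] + [p,q]. For instance
  ∂[0,1,4] = [1,4] − [0,4] + [0,1],
  ∂[1,4,5] = [4,5] − [1,5] + [1,4].
This gives a 12×8 integer matrix of rank 7; reducing to Smith normal form yields diagonal entries (1,1,1,1,1,1,1).

From H_k ≅ ker(∂_k) / im(∂_{k+1}) we obtain:

  H_0: rank C_0 − rank ∂_1 = 6 − 5 = 1, and the invariant factors of ∂_1 are all 1, so H_0 = Z.
  H_1: rank ker ∂_1 − rank ∂_2 = (12 − 5) − 7 = 0, and the invariant factors of ∂_2 are all 1, so H_1 = 0.
  H_2: rank ker ∂_2 − rank ∂_3 = (8 − 7) − 0 = 1, and there is no ∂_3, so H_2 = Z.

(K is a triangulation of the 2-sphere S^2.)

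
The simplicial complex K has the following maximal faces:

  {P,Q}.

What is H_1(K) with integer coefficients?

Fix the vertex order P < Q and write every simplex with vertices in increasing order. Then dim K = 1 and the simplices of K are:

  0-simplices (2): P, Q
  1-simplices (1): PQ

Hence C_0 ≅ Z^2, C_1 ≅ Z^1.

∂_1: C_1 → C_0 sends each edge [p,q] (with p < q) to q − p. For instance
  ∂PQ = Q − P.
The 2×1 boundary matrix has rank 1 and Smith normal form diag(1).

From H_k ≅ ker(∂_k) / im(∂_{k+1}) we obtain:

  H_1: rank ker ∂_1 − rank ∂_2 = (1 − 1) − 0 = 0, and there is no ∂_2, so H_1 ≅ 0.

(K is a triangulation of the 1-simplex.)

H_1 = 0.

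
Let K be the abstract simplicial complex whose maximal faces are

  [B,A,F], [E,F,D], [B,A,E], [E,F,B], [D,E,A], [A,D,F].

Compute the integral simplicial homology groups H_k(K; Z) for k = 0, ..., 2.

H_0 = Z,  H_1 = 0,  H_2 = Z.

Fix the vertex order A < B < D < E < F and write every simplex with vertices in increasing order. Then dim K = 2 and the simplices of K are:

  0-simplices (5): A, B, D, E, F
  1-simplices (9): AB, AD, AE, AF, BE, BF, DE, DF, EF
  2-simplices (6): ABE, ABF, ADE, ADF, BEF, DEF

giving chain groups C_0 ≅ Z^5, C_1 ≅ Z^9, C_2 ≅ Z^6.

The boundary map ∂_1: C_1 → C_0 maps an edge to its endpoints' difference, ∂[p,q] = q − p. For instance
  ∂BE = E − B.
This gives a 5×9 integer matrix of rank 4; reducing to Smith normal form yields diagonal entries (1,1,1,1).

∂_2: C_2 → C_1 acts by ∂[p,q,r] = [q,r] − [p,r] + [p,q]. For instance
  ∂DEF = EF − DF + DE,
  ∂ADE = DE − AE + AD.
As a 9×6 matrix over Z this has rank 5, with invariant factors (1,1,1,1,1).

Now H_k = ker ∂_k / im ∂_{k+1}, so:

  H_0: rank C_0 − rank ∂_1 = 5 − 4 = 1, and the invariant factors of ∂_1 are all 1, so H_0 ≅ Z.
  H_1: rank ker ∂_1 − rank ∂_2 = (9 − 4) − 5 = 0, and the invariant factors of ∂_2 are all 1, so H_1 ≅ 0.
  H_2: rank ker ∂_2 − rank ∂_3 = (6 − 5) − 0 = 1, and there is no ∂_3, so H_2 ≅ Z.

As a check, the Euler characteristic is 5 − 9 + 6 = 2, which agrees with 1 − 0 + 1 = 2.
(K is a triangulation of the 2-sphere S^2.)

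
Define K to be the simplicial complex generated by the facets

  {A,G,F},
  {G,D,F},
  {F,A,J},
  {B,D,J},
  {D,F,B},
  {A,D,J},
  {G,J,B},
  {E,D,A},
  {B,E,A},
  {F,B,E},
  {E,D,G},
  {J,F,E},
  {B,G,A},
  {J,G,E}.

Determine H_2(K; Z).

Take the total order A < B < D < E < F < G < J on the vertex set. Then K (dimension 2) consists of the simplices:

  0-simplices (7): A, B, D, E, F, G, J
  1-simplices (21): AB, AD, AE, AF, AG, AJ, BD, BE, BF, BG, BJ, DE, DF, DG, DJ, EF, EG, EJ, FG, FJ, GJ
  2-simplices (14): ABE, ABG, ADE, ADJ, AFG, AFJ, BDF, BDJ, BEF, BGJ, DEG, DFG, EFJ, EGJ

so the chain groups are C_0 ≅ Z^7, C_1 ≅ Z^21, C_2 ≅ Z^14.

Boundary ∂_1: C_1 → C_0 maps an edge to its endpoints' difference, ∂[p,q] = q − p. For instance
  ∂BG = G − B.
As a 7×21 matrix over Z this has rank 6, with invariant factors (1,1,1,1,1,1).

∂_2: C_2 → C_1 acts by ∂[p,q,r] = [q,r] − [p,r] + [p,q]. For instance
  ∂DFG = FG − DG + DF,
  ∂DEG = EG − DG + DE.
The 21×14 boundary matrix has rank 13 and Smith normal form diag(1,1,1,1,1,1,1,1,1,1,1,1,1).

Computing H_k = (kernel of ∂_k) / (image of ∂_{k+1}):

  H_2: rank ker ∂_2 − rank ∂_3 = (14 − 13) − 0 = 1, and there is no ∂_3, so H_2 ≅ Z.

H_2 ≅ Z.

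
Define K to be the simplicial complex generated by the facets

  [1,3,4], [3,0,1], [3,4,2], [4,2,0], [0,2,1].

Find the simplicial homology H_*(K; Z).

H_0 ≅ Z,  H_1 ≅ Z,  H_2 = 0.

We work with the vertex ordering 0 < 1 < 2 < 3 < 4. The simplices of K, each written with vertices in increasing order, are:

  0-simplices (5): [0], [1], [2], [3], [4]
  1-simplices (10): [0,1], [0,2], [0,3], [0,4], [1,2], [1,3], [1,4], [2,3], [2,4], [3,4]
  2-simplices (5): [0,1,2], [0,1,3], [0,2,4], [1,3,4], [2,3,4]

so the chain groups are C_0 ≅ Z^5, C_1 ≅ Z^10, C_2 ≅ Z^5.

The boundary map ∂_1: C_1 → C_0 is given by ∂[p,q] = [q] − [p].
As a 5×10 matrix over Z this has rank 4, with invariant factors (1,1,1,1).

Boundary ∂_2: C_2 → C_1 sends each 2-simplex [p,q,r] to [q,r] − [p,r] + [p,q]. For instance
  ∂[1,3,4] = [3,4] − [1,4] + [1,3],
  ∂[2,3,4] = [3,4] − [2,4] + [2,3].
The 10×5 boundary matrix has rank 5 and Smith normal form diag(1,1,1,1,1).

Computing H_k = (kernel of ∂_k) / (image of ∂_{k+1}):

  H_0: rank C_0 − rank ∂_1 = 5 − 4 = 1, and the invariant factors of ∂_1 are all 1, so H_0 ≅ Z.
  H_1: rank ker ∂_1 − rank ∂_2 = (10 − 4) − 5 = 1, and the invariant factors of ∂_2 are all 1, so H_1 ≅ Z.
  H_2: rank ker ∂_2 − rank ∂_3 = (5 − 5) − 0 = 0, and there is no ∂_3, so H_2 ≅ 0.

As a check, the Euler characteristic is 5 − 10 + 5 = 0, which agrees with 1 − 1 + 0 = 0.
(K is a triangulation of the Möbius band.)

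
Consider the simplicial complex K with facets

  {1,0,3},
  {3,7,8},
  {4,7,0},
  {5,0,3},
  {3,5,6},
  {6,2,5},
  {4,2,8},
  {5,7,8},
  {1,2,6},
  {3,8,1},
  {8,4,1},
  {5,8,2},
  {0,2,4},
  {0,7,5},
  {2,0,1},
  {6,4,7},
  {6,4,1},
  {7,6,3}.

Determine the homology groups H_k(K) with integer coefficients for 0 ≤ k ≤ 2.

H_0 ≅ Z,  H_1 ≅ Z ⊕ Z/2,  H_2 = 0.

Order the vertices as 0 < 1 < 2 < 3 < 4 < 5 < 6 < 7 < 8. Listing each simplex with vertices in this order, K has dimension 2 with simplices:

  0-simplices (9): [0], [1], [2], [3], [4], [5], [6], [7], [8]
  1-simplices (27): (27 of them)
  2-simplices (18): [0,1,2], [0,1,3], [0,2,4], [0,3,5], [0,4,7], [0,5,7], [1,2,6], [1,3,8], [1,4,6], [1,4,8], [2,4,8], [2,5,6], [2,5,8], [3,5,6], [3,6,7], [3,7,8], [4,6,7], [5,7,8]

giving chain groups C_0 ≅ Z^9, C_1 ≅ Z^27, C_2 ≅ Z^18.

∂_1: C_1 → C_0 sends each edge [p,q] (with p < q) to q − p.
As a 9×27 matrix over Z this has rank 8, with invariant factors (1,1,1,1,1,1,1,1).

Boundary ∂_2: C_2 → C_1 sends each 2-simplex [p,q,r] to [q,r] − [p,r] + [p,q]. For instance
  ∂[2,5,6] = [5,6] − [2,6] + [2,5],
  ∂[4,6,7] = [6,7] − [4,7] + [4,6].
The resulting 27×18 matrix has rank 18, and its Smith normal form has invariant factors (1,1,1,1,1,1,1,1,1,1,1,1,1,1,1,1,1,2).

Computing H_k = (kernel of ∂_k) / (image of ∂_{k+1}):

  H_0: rank C_0 − rank ∂_1 = 9 − 8 = 1, and the invariant factors of ∂_1 are all 1, so H_0 ≅ Z.
  H_1: rank ker ∂_1 − rank ∂_2 = (27 − 8) − 18 = 1, and ∂_2 has invariant factor 2 > 1, so H_1 ≅ Z ⊕ Z/2.
  H_2: rank ker ∂_2 − rank ∂_3 = (18 − 18) − 0 = 0, and there is no ∂_3, so H_2 ≅ 0.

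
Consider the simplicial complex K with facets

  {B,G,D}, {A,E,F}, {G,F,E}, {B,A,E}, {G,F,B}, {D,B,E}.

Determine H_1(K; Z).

We work with the vertex ordering A < B < D < E < F < G. The simplices of K, each written with vertices in increasing order, are:

  0-simplices (6): A, B, D, E, F, G
  1-simplices (12): AB, AE, AF, BD, BE, BF, BG, DE, DG, EF, EG, FG
  2-simplices (6): ABE, AEF, BDE, BDG, BFG, EFG

giving chain groups C_0 ≅ Z^6, C_1 ≅ Z^12, C_2 ≅ Z^6.

Boundary ∂_1: C_1 → C_0 is given by ∂[p,q] = [q] − [p].
The 6×12 boundary matrix has rank 5 and Smith normal form diag(1,1,1,1,1).

The boundary map ∂_2: C_2 → C_1 sends each 2-simplex [p,q,r] to [q,r] − [p,r] + [p,q]. For instance
  ∂ABE = BE − AE + AB,
  ∂BDG = DG − BG + BD.
As a 12×6 matrix over Z this has rank 6, with invariant factors (1,1,1,1,1,1).

Computing H_k = (kernel of ∂_k) / (image of ∂_{k+1}):

  H_1: rank ker ∂_1 − rank ∂_2 = (12 − 5) − 6 = 1, and the invariant factors of ∂_2 are all 1, so H_1 ≅ Z.

(K is a triangulation of the cylinder S^1 x I.)

H_1 = Z.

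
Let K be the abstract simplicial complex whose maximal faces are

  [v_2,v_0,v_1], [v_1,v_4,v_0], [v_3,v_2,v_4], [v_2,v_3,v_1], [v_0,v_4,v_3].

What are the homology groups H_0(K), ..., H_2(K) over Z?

H_0 ≅ Z,  H_1 ≅ Z,  H_2 = 0.

Take the total order v_0 < v_1 < v_2 < v_3 < v_4 on the vertex set. Then K (dimension 2) consists of the simplices:

  0-simplices (5): [v_0], [v_1], [v_2], [v_3], [v_4]
  1-simplices (10): [v_0,v_1], [v_0,v_2], [v_0,v_3], [v_0,v_4], [v_1,v_2], [v_1,v_3], [v_1,v_4], [v_2,v_3], [v_2,v_4], [v_3,v_4]
  2-simplices (5): [v_0,v_1,v_2], [v_0,v_1,v_4], [v_0,v_3,v_4], [v_1,v_2,v_3], [v_2,v_3,v_4]

Hence C_0 ≅ Z^5, C_1 ≅ Z^10, C_2 ≅ Z^5.

∂_1: C_1 → C_0 maps an edge to its endpoints' difference, ∂[p,q] = q − p. For instance
  ∂[v_1,v_4] = [v_4] − [v_1].
The 5×10 boundary matrix has rank 4 and Smith normal form diag(1,1,1,1).

The boundary map ∂_2: C_2 → C_1 maps a triangle to the signed sum of its edges. For instance
  ∂[v_0,v_3,v_4] = [v_3,v_4] − [v_0,v_4] + [v_0,v_3],
  ∂[v_1,v_2,v_3] = [v_2,v_3] − [v_1,v_3] + [v_1,v_2].
This gives a 10×5 integer matrix of rank 5; reducing to Smith normal form yields diagonal entries (1,1,1,1,1).

Reading off H_k = ker ∂_k / im ∂_{k+1}:

  H_0: rank C_0 − rank ∂_1 = 5 − 4 = 1, and the invariant factors of ∂_1 are all 1, so H_0 ≅ Z.
  H_1: rank ker ∂_1 − rank ∂_2 = (10 − 4) − 5 = 1, and the invariant factors of ∂_2 are all 1, so H_1 ≅ Z.
  H_2: rank ker ∂_2 − rank ∂_3 = (5 − 5) − 0 = 0, and there is no ∂_3, so H_2 ≅ 0.

(K is a triangulation of the Möbius band.)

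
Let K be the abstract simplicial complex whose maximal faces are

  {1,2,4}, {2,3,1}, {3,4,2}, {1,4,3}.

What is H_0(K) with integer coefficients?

H_0 ≅ Z.

We work with the vertex ordering 1 < 2 < 3 < 4. The simplices of K, each written with vertices in increasing order, are:

  0-simplices (4): [1], [2], [3], [4]
  1-simplices (6): [1,2], [1,3], [1,4], [2,3], [2,4], [3,4]
  2-simplices (4): [1,2,3], [1,2,4], [1,3,4], [2,3,4]

so the chain groups are C_0 ≅ Z^4, C_1 ≅ Z^6, C_2 ≅ Z^4.

The boundary map ∂_1: C_1 → C_0 maps an edge to its endpoints' difference, ∂[p,q] = q − p.
As a 4×6 matrix over Z this has rank 3, with invariant factors (1,1,1).

∂_2: C_2 → C_1 acts by ∂[p,q,r] = [q,r] − [p,r] + [p,q]. For instance
  ∂[1,3,4] = [3,4] − [1,4] + [1,3],
  ∂[2,3,4] = [3,4] − [2,4] + [2,3].
As a 6×4 matrix over Z this has rank 3, with invariant factors (1,1,1).

From H_k ≅ ker(∂_k) / im(∂_{k+1}) we obtain:

  H_0: rank C_0 − rank ∂_1 = 4 − 3 = 1, and the invariant factors of ∂_1 are all 1, so H_0 ≅ Z.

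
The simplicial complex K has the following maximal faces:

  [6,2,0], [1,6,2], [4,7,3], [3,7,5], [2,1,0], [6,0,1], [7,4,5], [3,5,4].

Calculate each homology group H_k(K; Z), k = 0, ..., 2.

Order the vertices as 0 < 1 < 2 < 3 < 4 < 5 < 6 < 7. Listing each simplex with vertices in this order, K has dimension 2 with simplices:

  0-simplices (8): [0], [1], [2], [3], [4], [5], [6], [7]
  1-simplices (12): [0,1], [0,2], [0,6], [1,2], [1,6], [2,6], [3,4], [3,5], [3,7], [4,5], [4,7], [5,7]
  2-simplices (8): [0,1,2], [0,1,6], [0,2,6], [1,2,6], [3,4,5], [3,4,7], [3,5,7], [4,5,7]

Hence C_0 ≅ Z^8, C_1 ≅ Z^12, C_2 ≅ Z^8.

∂_1: C_1 → C_0 sends each edge [p,q] (with p < q) to q − p.
The 8×12 boundary matrix has rank 6 and Smith normal form diag(1,1,1,1,1,1).

∂_2: C_2 → C_1 sends each 2-simplex [p,q,r] to [q,r] − [p,r] + [p,q]. For instance
  ∂[4,5,7] = [5,7] − [4,7] + [4,5],
  ∂[0,1,2] = [1,2] − [0,2] + [0,1].
The 12×8 boundary matrix has rank 6 and Smith normal form diag(1,1,1,1,1,1).

Computing H_k = (kernel of ∂_k) / (image of ∂_{k+1}):

  H_0: rank C_0 − rank ∂_1 = 8 − 6 = 2, and the invariant factors of ∂_1 are all 1, so H_0 = Z^2.
  H_1: rank ker ∂_1 − rank ∂_2 = (12 − 6) − 6 = 0, and the invariant factors of ∂_2 are all 1, so H_1 = 0.
  H_2: rank ker ∂_2 − rank ∂_3 = (8 − 6) − 0 = 2, and there is no ∂_3, so H_2 = Z^2.

H_0 ≅ Z^2,  H_1 = 0,  H_2 ≅ Z^2.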